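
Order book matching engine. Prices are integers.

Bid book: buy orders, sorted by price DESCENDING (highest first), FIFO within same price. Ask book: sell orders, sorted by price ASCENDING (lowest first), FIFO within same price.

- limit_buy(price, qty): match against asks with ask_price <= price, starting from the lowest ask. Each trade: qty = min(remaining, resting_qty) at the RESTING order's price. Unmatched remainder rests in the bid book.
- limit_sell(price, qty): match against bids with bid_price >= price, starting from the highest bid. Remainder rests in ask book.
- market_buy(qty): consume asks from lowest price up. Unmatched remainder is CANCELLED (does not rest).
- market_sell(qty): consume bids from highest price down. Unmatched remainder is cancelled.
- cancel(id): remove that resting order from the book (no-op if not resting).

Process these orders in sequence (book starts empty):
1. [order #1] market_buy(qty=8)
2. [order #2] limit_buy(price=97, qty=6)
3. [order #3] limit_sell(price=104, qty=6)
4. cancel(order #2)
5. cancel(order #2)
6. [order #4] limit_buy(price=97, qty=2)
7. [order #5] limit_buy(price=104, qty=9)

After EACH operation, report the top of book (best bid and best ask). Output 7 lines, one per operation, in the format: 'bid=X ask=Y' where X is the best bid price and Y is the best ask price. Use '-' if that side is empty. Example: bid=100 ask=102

Answer: bid=- ask=-
bid=97 ask=-
bid=97 ask=104
bid=- ask=104
bid=- ask=104
bid=97 ask=104
bid=104 ask=-

Derivation:
After op 1 [order #1] market_buy(qty=8): fills=none; bids=[-] asks=[-]
After op 2 [order #2] limit_buy(price=97, qty=6): fills=none; bids=[#2:6@97] asks=[-]
After op 3 [order #3] limit_sell(price=104, qty=6): fills=none; bids=[#2:6@97] asks=[#3:6@104]
After op 4 cancel(order #2): fills=none; bids=[-] asks=[#3:6@104]
After op 5 cancel(order #2): fills=none; bids=[-] asks=[#3:6@104]
After op 6 [order #4] limit_buy(price=97, qty=2): fills=none; bids=[#4:2@97] asks=[#3:6@104]
After op 7 [order #5] limit_buy(price=104, qty=9): fills=#5x#3:6@104; bids=[#5:3@104 #4:2@97] asks=[-]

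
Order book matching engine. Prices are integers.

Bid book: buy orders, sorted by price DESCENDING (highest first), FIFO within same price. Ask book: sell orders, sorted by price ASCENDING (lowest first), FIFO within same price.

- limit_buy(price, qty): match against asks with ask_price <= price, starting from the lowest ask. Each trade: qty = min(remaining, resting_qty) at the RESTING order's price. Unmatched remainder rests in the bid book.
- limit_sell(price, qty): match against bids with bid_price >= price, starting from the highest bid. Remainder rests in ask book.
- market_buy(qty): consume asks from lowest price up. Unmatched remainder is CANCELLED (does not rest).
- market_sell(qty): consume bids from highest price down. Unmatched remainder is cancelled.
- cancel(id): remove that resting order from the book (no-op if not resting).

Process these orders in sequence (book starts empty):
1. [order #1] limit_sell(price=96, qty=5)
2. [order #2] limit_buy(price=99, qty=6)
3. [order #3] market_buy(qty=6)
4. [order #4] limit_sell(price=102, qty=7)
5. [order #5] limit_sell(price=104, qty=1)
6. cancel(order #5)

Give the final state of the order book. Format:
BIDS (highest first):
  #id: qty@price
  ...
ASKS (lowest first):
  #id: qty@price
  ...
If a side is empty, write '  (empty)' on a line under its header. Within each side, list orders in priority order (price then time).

After op 1 [order #1] limit_sell(price=96, qty=5): fills=none; bids=[-] asks=[#1:5@96]
After op 2 [order #2] limit_buy(price=99, qty=6): fills=#2x#1:5@96; bids=[#2:1@99] asks=[-]
After op 3 [order #3] market_buy(qty=6): fills=none; bids=[#2:1@99] asks=[-]
After op 4 [order #4] limit_sell(price=102, qty=7): fills=none; bids=[#2:1@99] asks=[#4:7@102]
After op 5 [order #5] limit_sell(price=104, qty=1): fills=none; bids=[#2:1@99] asks=[#4:7@102 #5:1@104]
After op 6 cancel(order #5): fills=none; bids=[#2:1@99] asks=[#4:7@102]

Answer: BIDS (highest first):
  #2: 1@99
ASKS (lowest first):
  #4: 7@102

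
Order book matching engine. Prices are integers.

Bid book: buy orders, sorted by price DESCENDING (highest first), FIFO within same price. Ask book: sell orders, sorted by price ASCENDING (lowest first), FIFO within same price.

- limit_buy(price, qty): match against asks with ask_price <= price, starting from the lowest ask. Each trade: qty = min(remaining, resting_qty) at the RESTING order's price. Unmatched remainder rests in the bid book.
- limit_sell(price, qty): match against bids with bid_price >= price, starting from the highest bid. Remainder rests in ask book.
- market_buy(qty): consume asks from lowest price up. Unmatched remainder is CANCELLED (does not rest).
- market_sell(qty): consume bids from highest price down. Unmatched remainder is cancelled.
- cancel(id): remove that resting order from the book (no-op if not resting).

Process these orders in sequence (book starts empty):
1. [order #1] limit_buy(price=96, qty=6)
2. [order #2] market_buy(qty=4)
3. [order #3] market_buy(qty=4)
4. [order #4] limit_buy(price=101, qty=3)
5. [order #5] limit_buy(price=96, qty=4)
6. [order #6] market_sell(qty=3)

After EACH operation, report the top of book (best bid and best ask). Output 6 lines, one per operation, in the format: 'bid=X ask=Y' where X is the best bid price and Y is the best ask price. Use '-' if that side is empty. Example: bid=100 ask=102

Answer: bid=96 ask=-
bid=96 ask=-
bid=96 ask=-
bid=101 ask=-
bid=101 ask=-
bid=96 ask=-

Derivation:
After op 1 [order #1] limit_buy(price=96, qty=6): fills=none; bids=[#1:6@96] asks=[-]
After op 2 [order #2] market_buy(qty=4): fills=none; bids=[#1:6@96] asks=[-]
After op 3 [order #3] market_buy(qty=4): fills=none; bids=[#1:6@96] asks=[-]
After op 4 [order #4] limit_buy(price=101, qty=3): fills=none; bids=[#4:3@101 #1:6@96] asks=[-]
After op 5 [order #5] limit_buy(price=96, qty=4): fills=none; bids=[#4:3@101 #1:6@96 #5:4@96] asks=[-]
After op 6 [order #6] market_sell(qty=3): fills=#4x#6:3@101; bids=[#1:6@96 #5:4@96] asks=[-]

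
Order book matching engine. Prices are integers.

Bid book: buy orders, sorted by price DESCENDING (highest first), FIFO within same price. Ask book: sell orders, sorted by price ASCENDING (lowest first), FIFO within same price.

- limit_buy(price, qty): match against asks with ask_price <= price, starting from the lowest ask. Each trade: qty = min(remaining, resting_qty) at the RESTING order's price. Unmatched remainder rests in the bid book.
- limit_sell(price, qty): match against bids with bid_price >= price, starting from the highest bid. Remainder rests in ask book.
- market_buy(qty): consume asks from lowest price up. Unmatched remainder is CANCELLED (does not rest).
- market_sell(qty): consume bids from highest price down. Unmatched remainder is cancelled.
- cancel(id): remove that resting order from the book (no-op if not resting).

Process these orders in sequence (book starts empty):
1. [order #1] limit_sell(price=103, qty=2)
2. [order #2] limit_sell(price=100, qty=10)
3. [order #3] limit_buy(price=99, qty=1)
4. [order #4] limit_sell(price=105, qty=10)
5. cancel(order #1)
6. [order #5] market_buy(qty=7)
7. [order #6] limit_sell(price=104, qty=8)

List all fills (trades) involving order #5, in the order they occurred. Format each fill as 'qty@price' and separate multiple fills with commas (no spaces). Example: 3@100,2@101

Answer: 7@100

Derivation:
After op 1 [order #1] limit_sell(price=103, qty=2): fills=none; bids=[-] asks=[#1:2@103]
After op 2 [order #2] limit_sell(price=100, qty=10): fills=none; bids=[-] asks=[#2:10@100 #1:2@103]
After op 3 [order #3] limit_buy(price=99, qty=1): fills=none; bids=[#3:1@99] asks=[#2:10@100 #1:2@103]
After op 4 [order #4] limit_sell(price=105, qty=10): fills=none; bids=[#3:1@99] asks=[#2:10@100 #1:2@103 #4:10@105]
After op 5 cancel(order #1): fills=none; bids=[#3:1@99] asks=[#2:10@100 #4:10@105]
After op 6 [order #5] market_buy(qty=7): fills=#5x#2:7@100; bids=[#3:1@99] asks=[#2:3@100 #4:10@105]
After op 7 [order #6] limit_sell(price=104, qty=8): fills=none; bids=[#3:1@99] asks=[#2:3@100 #6:8@104 #4:10@105]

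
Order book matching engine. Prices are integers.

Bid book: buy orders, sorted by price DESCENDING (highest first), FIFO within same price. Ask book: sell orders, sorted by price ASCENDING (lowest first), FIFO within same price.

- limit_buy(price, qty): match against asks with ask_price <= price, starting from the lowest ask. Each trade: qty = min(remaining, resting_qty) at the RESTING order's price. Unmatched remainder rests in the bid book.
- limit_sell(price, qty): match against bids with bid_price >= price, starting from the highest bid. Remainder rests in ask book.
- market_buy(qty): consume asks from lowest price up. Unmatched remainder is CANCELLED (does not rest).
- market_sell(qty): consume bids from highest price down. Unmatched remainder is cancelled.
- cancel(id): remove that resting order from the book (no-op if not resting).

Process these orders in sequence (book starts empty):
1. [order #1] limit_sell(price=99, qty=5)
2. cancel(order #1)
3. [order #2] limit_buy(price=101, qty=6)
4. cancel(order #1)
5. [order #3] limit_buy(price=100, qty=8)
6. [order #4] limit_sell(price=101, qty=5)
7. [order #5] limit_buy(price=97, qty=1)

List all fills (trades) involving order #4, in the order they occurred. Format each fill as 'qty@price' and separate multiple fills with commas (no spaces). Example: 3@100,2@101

After op 1 [order #1] limit_sell(price=99, qty=5): fills=none; bids=[-] asks=[#1:5@99]
After op 2 cancel(order #1): fills=none; bids=[-] asks=[-]
After op 3 [order #2] limit_buy(price=101, qty=6): fills=none; bids=[#2:6@101] asks=[-]
After op 4 cancel(order #1): fills=none; bids=[#2:6@101] asks=[-]
After op 5 [order #3] limit_buy(price=100, qty=8): fills=none; bids=[#2:6@101 #3:8@100] asks=[-]
After op 6 [order #4] limit_sell(price=101, qty=5): fills=#2x#4:5@101; bids=[#2:1@101 #3:8@100] asks=[-]
After op 7 [order #5] limit_buy(price=97, qty=1): fills=none; bids=[#2:1@101 #3:8@100 #5:1@97] asks=[-]

Answer: 5@101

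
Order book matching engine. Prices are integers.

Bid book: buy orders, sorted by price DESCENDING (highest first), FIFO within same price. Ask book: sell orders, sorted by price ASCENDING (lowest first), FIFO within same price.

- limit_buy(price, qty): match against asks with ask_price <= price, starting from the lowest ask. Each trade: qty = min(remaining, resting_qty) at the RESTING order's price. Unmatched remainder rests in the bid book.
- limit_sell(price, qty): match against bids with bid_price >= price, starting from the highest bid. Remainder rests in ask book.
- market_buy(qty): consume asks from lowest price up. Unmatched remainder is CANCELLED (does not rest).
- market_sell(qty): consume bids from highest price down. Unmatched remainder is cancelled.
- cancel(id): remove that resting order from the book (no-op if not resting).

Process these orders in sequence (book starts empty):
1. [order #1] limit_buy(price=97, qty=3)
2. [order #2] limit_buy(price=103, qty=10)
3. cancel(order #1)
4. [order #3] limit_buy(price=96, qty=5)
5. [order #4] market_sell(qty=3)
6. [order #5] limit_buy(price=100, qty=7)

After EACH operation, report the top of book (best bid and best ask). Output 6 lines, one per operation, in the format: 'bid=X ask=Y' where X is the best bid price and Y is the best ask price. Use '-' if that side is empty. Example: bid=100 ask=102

Answer: bid=97 ask=-
bid=103 ask=-
bid=103 ask=-
bid=103 ask=-
bid=103 ask=-
bid=103 ask=-

Derivation:
After op 1 [order #1] limit_buy(price=97, qty=3): fills=none; bids=[#1:3@97] asks=[-]
After op 2 [order #2] limit_buy(price=103, qty=10): fills=none; bids=[#2:10@103 #1:3@97] asks=[-]
After op 3 cancel(order #1): fills=none; bids=[#2:10@103] asks=[-]
After op 4 [order #3] limit_buy(price=96, qty=5): fills=none; bids=[#2:10@103 #3:5@96] asks=[-]
After op 5 [order #4] market_sell(qty=3): fills=#2x#4:3@103; bids=[#2:7@103 #3:5@96] asks=[-]
After op 6 [order #5] limit_buy(price=100, qty=7): fills=none; bids=[#2:7@103 #5:7@100 #3:5@96] asks=[-]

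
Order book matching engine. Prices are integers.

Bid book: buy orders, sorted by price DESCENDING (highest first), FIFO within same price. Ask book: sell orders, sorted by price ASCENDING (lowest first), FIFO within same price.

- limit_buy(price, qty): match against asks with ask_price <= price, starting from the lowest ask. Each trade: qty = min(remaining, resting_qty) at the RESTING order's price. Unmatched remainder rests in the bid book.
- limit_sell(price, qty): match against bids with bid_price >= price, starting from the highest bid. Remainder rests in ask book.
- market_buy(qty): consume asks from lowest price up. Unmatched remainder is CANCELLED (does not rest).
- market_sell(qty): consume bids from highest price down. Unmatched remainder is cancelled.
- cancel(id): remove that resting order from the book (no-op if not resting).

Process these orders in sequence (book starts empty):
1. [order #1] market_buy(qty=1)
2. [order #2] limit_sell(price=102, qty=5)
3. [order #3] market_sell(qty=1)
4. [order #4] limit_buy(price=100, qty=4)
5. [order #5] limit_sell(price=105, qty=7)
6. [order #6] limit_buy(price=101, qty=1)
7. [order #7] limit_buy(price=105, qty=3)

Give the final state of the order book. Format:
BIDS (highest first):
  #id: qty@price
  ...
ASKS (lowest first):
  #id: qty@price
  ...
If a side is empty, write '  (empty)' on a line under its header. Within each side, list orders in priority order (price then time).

After op 1 [order #1] market_buy(qty=1): fills=none; bids=[-] asks=[-]
After op 2 [order #2] limit_sell(price=102, qty=5): fills=none; bids=[-] asks=[#2:5@102]
After op 3 [order #3] market_sell(qty=1): fills=none; bids=[-] asks=[#2:5@102]
After op 4 [order #4] limit_buy(price=100, qty=4): fills=none; bids=[#4:4@100] asks=[#2:5@102]
After op 5 [order #5] limit_sell(price=105, qty=7): fills=none; bids=[#4:4@100] asks=[#2:5@102 #5:7@105]
After op 6 [order #6] limit_buy(price=101, qty=1): fills=none; bids=[#6:1@101 #4:4@100] asks=[#2:5@102 #5:7@105]
After op 7 [order #7] limit_buy(price=105, qty=3): fills=#7x#2:3@102; bids=[#6:1@101 #4:4@100] asks=[#2:2@102 #5:7@105]

Answer: BIDS (highest first):
  #6: 1@101
  #4: 4@100
ASKS (lowest first):
  #2: 2@102
  #5: 7@105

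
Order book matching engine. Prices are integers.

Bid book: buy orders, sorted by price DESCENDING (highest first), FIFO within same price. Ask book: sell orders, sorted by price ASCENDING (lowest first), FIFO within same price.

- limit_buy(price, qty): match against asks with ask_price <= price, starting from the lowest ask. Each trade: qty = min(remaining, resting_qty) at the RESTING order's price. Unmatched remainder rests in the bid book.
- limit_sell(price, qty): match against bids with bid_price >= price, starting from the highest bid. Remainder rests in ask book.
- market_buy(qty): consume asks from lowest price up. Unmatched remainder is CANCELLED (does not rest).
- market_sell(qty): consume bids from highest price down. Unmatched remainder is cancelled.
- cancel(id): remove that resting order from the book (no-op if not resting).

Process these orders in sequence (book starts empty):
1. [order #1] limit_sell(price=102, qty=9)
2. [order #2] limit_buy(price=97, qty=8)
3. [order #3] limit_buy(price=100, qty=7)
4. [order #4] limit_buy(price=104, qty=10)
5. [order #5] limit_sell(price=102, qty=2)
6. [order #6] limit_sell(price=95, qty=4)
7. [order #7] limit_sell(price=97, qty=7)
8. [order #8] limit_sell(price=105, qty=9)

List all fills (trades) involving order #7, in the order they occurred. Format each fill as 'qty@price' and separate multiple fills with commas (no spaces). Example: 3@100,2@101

After op 1 [order #1] limit_sell(price=102, qty=9): fills=none; bids=[-] asks=[#1:9@102]
After op 2 [order #2] limit_buy(price=97, qty=8): fills=none; bids=[#2:8@97] asks=[#1:9@102]
After op 3 [order #3] limit_buy(price=100, qty=7): fills=none; bids=[#3:7@100 #2:8@97] asks=[#1:9@102]
After op 4 [order #4] limit_buy(price=104, qty=10): fills=#4x#1:9@102; bids=[#4:1@104 #3:7@100 #2:8@97] asks=[-]
After op 5 [order #5] limit_sell(price=102, qty=2): fills=#4x#5:1@104; bids=[#3:7@100 #2:8@97] asks=[#5:1@102]
After op 6 [order #6] limit_sell(price=95, qty=4): fills=#3x#6:4@100; bids=[#3:3@100 #2:8@97] asks=[#5:1@102]
After op 7 [order #7] limit_sell(price=97, qty=7): fills=#3x#7:3@100 #2x#7:4@97; bids=[#2:4@97] asks=[#5:1@102]
After op 8 [order #8] limit_sell(price=105, qty=9): fills=none; bids=[#2:4@97] asks=[#5:1@102 #8:9@105]

Answer: 3@100,4@97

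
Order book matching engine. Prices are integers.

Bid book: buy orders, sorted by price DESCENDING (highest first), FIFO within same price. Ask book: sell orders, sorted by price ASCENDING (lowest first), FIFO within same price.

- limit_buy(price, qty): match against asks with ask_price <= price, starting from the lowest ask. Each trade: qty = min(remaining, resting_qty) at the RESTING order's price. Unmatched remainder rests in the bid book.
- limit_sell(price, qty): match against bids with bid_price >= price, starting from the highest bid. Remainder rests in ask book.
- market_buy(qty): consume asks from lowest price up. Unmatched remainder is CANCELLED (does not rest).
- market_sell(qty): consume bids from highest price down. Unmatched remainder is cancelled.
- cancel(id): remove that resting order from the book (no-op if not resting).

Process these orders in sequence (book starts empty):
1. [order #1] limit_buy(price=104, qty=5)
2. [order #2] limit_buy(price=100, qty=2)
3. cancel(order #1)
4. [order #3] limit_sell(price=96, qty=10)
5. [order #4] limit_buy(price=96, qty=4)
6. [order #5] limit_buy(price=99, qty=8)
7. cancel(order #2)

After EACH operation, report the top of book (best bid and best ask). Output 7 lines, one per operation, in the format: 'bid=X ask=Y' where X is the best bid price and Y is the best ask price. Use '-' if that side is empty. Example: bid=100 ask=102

Answer: bid=104 ask=-
bid=104 ask=-
bid=100 ask=-
bid=- ask=96
bid=- ask=96
bid=99 ask=-
bid=99 ask=-

Derivation:
After op 1 [order #1] limit_buy(price=104, qty=5): fills=none; bids=[#1:5@104] asks=[-]
After op 2 [order #2] limit_buy(price=100, qty=2): fills=none; bids=[#1:5@104 #2:2@100] asks=[-]
After op 3 cancel(order #1): fills=none; bids=[#2:2@100] asks=[-]
After op 4 [order #3] limit_sell(price=96, qty=10): fills=#2x#3:2@100; bids=[-] asks=[#3:8@96]
After op 5 [order #4] limit_buy(price=96, qty=4): fills=#4x#3:4@96; bids=[-] asks=[#3:4@96]
After op 6 [order #5] limit_buy(price=99, qty=8): fills=#5x#3:4@96; bids=[#5:4@99] asks=[-]
After op 7 cancel(order #2): fills=none; bids=[#5:4@99] asks=[-]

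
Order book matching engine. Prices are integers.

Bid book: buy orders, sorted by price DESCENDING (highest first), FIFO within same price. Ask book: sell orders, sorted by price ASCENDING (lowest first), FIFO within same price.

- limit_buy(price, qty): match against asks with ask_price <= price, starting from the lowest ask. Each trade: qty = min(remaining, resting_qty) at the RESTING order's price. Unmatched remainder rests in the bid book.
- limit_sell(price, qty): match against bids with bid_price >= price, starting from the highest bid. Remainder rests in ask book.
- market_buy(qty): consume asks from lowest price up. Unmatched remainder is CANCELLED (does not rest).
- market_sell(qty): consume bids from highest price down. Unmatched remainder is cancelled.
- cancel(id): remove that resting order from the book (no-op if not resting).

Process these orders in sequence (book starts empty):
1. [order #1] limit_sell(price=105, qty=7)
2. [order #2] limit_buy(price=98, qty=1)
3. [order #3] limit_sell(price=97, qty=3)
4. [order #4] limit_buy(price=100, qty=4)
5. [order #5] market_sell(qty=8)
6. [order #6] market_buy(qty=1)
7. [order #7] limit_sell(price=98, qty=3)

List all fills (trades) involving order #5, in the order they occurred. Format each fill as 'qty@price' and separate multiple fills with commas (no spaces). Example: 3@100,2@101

After op 1 [order #1] limit_sell(price=105, qty=7): fills=none; bids=[-] asks=[#1:7@105]
After op 2 [order #2] limit_buy(price=98, qty=1): fills=none; bids=[#2:1@98] asks=[#1:7@105]
After op 3 [order #3] limit_sell(price=97, qty=3): fills=#2x#3:1@98; bids=[-] asks=[#3:2@97 #1:7@105]
After op 4 [order #4] limit_buy(price=100, qty=4): fills=#4x#3:2@97; bids=[#4:2@100] asks=[#1:7@105]
After op 5 [order #5] market_sell(qty=8): fills=#4x#5:2@100; bids=[-] asks=[#1:7@105]
After op 6 [order #6] market_buy(qty=1): fills=#6x#1:1@105; bids=[-] asks=[#1:6@105]
After op 7 [order #7] limit_sell(price=98, qty=3): fills=none; bids=[-] asks=[#7:3@98 #1:6@105]

Answer: 2@100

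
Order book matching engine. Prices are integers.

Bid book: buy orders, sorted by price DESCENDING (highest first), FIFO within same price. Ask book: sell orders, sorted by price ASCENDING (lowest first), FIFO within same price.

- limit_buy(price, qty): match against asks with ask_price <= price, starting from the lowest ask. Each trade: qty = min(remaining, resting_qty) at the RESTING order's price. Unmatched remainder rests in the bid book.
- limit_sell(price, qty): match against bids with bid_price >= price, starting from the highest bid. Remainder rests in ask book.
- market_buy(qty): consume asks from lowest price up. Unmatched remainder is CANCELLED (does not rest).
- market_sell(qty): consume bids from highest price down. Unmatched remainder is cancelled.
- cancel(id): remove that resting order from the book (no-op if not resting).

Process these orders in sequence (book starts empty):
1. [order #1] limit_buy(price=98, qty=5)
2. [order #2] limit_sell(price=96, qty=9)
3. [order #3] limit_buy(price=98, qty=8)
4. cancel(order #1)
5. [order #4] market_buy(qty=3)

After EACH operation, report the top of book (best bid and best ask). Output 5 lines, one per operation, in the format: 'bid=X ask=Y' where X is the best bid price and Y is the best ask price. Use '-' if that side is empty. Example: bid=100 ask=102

Answer: bid=98 ask=-
bid=- ask=96
bid=98 ask=-
bid=98 ask=-
bid=98 ask=-

Derivation:
After op 1 [order #1] limit_buy(price=98, qty=5): fills=none; bids=[#1:5@98] asks=[-]
After op 2 [order #2] limit_sell(price=96, qty=9): fills=#1x#2:5@98; bids=[-] asks=[#2:4@96]
After op 3 [order #3] limit_buy(price=98, qty=8): fills=#3x#2:4@96; bids=[#3:4@98] asks=[-]
After op 4 cancel(order #1): fills=none; bids=[#3:4@98] asks=[-]
After op 5 [order #4] market_buy(qty=3): fills=none; bids=[#3:4@98] asks=[-]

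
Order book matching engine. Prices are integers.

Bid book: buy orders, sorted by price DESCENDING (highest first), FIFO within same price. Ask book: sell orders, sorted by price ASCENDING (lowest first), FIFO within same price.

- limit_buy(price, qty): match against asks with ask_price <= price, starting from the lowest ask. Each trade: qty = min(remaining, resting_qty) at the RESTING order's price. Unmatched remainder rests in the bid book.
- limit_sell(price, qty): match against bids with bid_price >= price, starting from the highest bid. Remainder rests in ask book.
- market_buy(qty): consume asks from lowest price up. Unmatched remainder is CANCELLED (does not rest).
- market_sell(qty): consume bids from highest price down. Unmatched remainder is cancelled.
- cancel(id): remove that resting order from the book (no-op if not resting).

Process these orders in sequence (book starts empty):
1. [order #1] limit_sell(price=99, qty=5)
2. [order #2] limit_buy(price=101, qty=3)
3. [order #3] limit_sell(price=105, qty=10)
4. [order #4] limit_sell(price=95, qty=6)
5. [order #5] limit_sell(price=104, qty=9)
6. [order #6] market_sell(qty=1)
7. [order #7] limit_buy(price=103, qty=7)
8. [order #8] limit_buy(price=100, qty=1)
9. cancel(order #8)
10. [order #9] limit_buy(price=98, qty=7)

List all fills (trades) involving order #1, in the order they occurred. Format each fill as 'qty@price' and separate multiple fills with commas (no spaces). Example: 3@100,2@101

After op 1 [order #1] limit_sell(price=99, qty=5): fills=none; bids=[-] asks=[#1:5@99]
After op 2 [order #2] limit_buy(price=101, qty=3): fills=#2x#1:3@99; bids=[-] asks=[#1:2@99]
After op 3 [order #3] limit_sell(price=105, qty=10): fills=none; bids=[-] asks=[#1:2@99 #3:10@105]
After op 4 [order #4] limit_sell(price=95, qty=6): fills=none; bids=[-] asks=[#4:6@95 #1:2@99 #3:10@105]
After op 5 [order #5] limit_sell(price=104, qty=9): fills=none; bids=[-] asks=[#4:6@95 #1:2@99 #5:9@104 #3:10@105]
After op 6 [order #6] market_sell(qty=1): fills=none; bids=[-] asks=[#4:6@95 #1:2@99 #5:9@104 #3:10@105]
After op 7 [order #7] limit_buy(price=103, qty=7): fills=#7x#4:6@95 #7x#1:1@99; bids=[-] asks=[#1:1@99 #5:9@104 #3:10@105]
After op 8 [order #8] limit_buy(price=100, qty=1): fills=#8x#1:1@99; bids=[-] asks=[#5:9@104 #3:10@105]
After op 9 cancel(order #8): fills=none; bids=[-] asks=[#5:9@104 #3:10@105]
After op 10 [order #9] limit_buy(price=98, qty=7): fills=none; bids=[#9:7@98] asks=[#5:9@104 #3:10@105]

Answer: 3@99,1@99,1@99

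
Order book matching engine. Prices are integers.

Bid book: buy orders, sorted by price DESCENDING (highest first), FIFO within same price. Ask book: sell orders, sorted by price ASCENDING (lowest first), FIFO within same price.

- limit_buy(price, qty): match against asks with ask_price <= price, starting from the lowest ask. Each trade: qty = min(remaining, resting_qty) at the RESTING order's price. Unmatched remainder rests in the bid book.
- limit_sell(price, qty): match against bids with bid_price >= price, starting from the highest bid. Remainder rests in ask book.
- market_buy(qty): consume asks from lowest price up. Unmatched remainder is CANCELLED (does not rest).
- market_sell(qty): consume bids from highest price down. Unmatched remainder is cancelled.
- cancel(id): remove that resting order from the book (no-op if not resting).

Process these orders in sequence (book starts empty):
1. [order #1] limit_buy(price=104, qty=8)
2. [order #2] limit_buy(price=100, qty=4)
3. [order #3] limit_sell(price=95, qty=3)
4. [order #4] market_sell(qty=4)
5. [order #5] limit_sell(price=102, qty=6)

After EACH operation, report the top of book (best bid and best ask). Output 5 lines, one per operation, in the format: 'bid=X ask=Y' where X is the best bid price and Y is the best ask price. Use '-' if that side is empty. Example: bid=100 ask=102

After op 1 [order #1] limit_buy(price=104, qty=8): fills=none; bids=[#1:8@104] asks=[-]
After op 2 [order #2] limit_buy(price=100, qty=4): fills=none; bids=[#1:8@104 #2:4@100] asks=[-]
After op 3 [order #3] limit_sell(price=95, qty=3): fills=#1x#3:3@104; bids=[#1:5@104 #2:4@100] asks=[-]
After op 4 [order #4] market_sell(qty=4): fills=#1x#4:4@104; bids=[#1:1@104 #2:4@100] asks=[-]
After op 5 [order #5] limit_sell(price=102, qty=6): fills=#1x#5:1@104; bids=[#2:4@100] asks=[#5:5@102]

Answer: bid=104 ask=-
bid=104 ask=-
bid=104 ask=-
bid=104 ask=-
bid=100 ask=102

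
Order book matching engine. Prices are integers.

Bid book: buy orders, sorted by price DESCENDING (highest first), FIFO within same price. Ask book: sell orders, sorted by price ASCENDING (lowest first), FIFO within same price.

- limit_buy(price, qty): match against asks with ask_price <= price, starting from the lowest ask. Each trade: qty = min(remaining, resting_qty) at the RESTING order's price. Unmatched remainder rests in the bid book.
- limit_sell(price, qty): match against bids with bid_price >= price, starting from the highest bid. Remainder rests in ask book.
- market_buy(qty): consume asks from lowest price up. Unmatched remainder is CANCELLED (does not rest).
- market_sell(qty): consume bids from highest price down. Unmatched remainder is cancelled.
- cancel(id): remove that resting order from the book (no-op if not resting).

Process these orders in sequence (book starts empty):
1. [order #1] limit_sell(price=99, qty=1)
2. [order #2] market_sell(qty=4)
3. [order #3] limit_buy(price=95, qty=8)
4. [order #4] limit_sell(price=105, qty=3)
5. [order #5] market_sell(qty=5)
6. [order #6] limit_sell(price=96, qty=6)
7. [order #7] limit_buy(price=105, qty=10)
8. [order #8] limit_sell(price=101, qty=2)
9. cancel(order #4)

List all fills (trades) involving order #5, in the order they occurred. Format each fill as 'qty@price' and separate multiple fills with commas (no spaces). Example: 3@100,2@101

After op 1 [order #1] limit_sell(price=99, qty=1): fills=none; bids=[-] asks=[#1:1@99]
After op 2 [order #2] market_sell(qty=4): fills=none; bids=[-] asks=[#1:1@99]
After op 3 [order #3] limit_buy(price=95, qty=8): fills=none; bids=[#3:8@95] asks=[#1:1@99]
After op 4 [order #4] limit_sell(price=105, qty=3): fills=none; bids=[#3:8@95] asks=[#1:1@99 #4:3@105]
After op 5 [order #5] market_sell(qty=5): fills=#3x#5:5@95; bids=[#3:3@95] asks=[#1:1@99 #4:3@105]
After op 6 [order #6] limit_sell(price=96, qty=6): fills=none; bids=[#3:3@95] asks=[#6:6@96 #1:1@99 #4:3@105]
After op 7 [order #7] limit_buy(price=105, qty=10): fills=#7x#6:6@96 #7x#1:1@99 #7x#4:3@105; bids=[#3:3@95] asks=[-]
After op 8 [order #8] limit_sell(price=101, qty=2): fills=none; bids=[#3:3@95] asks=[#8:2@101]
After op 9 cancel(order #4): fills=none; bids=[#3:3@95] asks=[#8:2@101]

Answer: 5@95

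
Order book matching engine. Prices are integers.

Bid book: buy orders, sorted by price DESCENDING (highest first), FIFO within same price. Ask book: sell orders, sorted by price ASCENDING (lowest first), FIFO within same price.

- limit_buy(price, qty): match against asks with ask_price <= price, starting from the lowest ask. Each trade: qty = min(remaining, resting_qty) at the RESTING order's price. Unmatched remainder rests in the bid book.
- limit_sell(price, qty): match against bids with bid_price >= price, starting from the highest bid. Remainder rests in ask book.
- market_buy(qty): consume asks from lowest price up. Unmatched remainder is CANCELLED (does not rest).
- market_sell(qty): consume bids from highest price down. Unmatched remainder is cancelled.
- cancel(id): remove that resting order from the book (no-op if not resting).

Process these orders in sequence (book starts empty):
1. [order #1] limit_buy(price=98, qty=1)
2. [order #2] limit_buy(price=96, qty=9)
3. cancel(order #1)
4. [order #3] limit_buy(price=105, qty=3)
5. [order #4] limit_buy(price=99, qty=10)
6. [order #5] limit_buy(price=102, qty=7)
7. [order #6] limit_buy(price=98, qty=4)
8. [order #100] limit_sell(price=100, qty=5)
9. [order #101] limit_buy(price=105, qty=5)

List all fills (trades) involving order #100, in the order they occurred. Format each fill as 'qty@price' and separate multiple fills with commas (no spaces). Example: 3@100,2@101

After op 1 [order #1] limit_buy(price=98, qty=1): fills=none; bids=[#1:1@98] asks=[-]
After op 2 [order #2] limit_buy(price=96, qty=9): fills=none; bids=[#1:1@98 #2:9@96] asks=[-]
After op 3 cancel(order #1): fills=none; bids=[#2:9@96] asks=[-]
After op 4 [order #3] limit_buy(price=105, qty=3): fills=none; bids=[#3:3@105 #2:9@96] asks=[-]
After op 5 [order #4] limit_buy(price=99, qty=10): fills=none; bids=[#3:3@105 #4:10@99 #2:9@96] asks=[-]
After op 6 [order #5] limit_buy(price=102, qty=7): fills=none; bids=[#3:3@105 #5:7@102 #4:10@99 #2:9@96] asks=[-]
After op 7 [order #6] limit_buy(price=98, qty=4): fills=none; bids=[#3:3@105 #5:7@102 #4:10@99 #6:4@98 #2:9@96] asks=[-]
After op 8 [order #100] limit_sell(price=100, qty=5): fills=#3x#100:3@105 #5x#100:2@102; bids=[#5:5@102 #4:10@99 #6:4@98 #2:9@96] asks=[-]
After op 9 [order #101] limit_buy(price=105, qty=5): fills=none; bids=[#101:5@105 #5:5@102 #4:10@99 #6:4@98 #2:9@96] asks=[-]

Answer: 3@105,2@102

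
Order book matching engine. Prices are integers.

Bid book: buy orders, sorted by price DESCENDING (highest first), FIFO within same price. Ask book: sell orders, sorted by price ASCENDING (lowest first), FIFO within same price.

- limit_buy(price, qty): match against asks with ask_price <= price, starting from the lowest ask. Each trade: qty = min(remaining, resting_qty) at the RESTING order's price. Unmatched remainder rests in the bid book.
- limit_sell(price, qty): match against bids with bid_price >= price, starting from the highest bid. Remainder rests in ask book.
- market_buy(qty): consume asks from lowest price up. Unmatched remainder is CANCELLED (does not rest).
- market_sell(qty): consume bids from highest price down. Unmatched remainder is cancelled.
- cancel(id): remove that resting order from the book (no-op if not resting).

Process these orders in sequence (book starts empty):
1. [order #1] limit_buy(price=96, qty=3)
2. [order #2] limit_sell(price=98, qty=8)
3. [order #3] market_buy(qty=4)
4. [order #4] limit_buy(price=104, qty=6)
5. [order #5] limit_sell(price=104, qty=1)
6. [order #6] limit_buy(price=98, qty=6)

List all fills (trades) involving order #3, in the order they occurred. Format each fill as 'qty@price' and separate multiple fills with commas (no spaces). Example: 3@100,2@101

Answer: 4@98

Derivation:
After op 1 [order #1] limit_buy(price=96, qty=3): fills=none; bids=[#1:3@96] asks=[-]
After op 2 [order #2] limit_sell(price=98, qty=8): fills=none; bids=[#1:3@96] asks=[#2:8@98]
After op 3 [order #3] market_buy(qty=4): fills=#3x#2:4@98; bids=[#1:3@96] asks=[#2:4@98]
After op 4 [order #4] limit_buy(price=104, qty=6): fills=#4x#2:4@98; bids=[#4:2@104 #1:3@96] asks=[-]
After op 5 [order #5] limit_sell(price=104, qty=1): fills=#4x#5:1@104; bids=[#4:1@104 #1:3@96] asks=[-]
After op 6 [order #6] limit_buy(price=98, qty=6): fills=none; bids=[#4:1@104 #6:6@98 #1:3@96] asks=[-]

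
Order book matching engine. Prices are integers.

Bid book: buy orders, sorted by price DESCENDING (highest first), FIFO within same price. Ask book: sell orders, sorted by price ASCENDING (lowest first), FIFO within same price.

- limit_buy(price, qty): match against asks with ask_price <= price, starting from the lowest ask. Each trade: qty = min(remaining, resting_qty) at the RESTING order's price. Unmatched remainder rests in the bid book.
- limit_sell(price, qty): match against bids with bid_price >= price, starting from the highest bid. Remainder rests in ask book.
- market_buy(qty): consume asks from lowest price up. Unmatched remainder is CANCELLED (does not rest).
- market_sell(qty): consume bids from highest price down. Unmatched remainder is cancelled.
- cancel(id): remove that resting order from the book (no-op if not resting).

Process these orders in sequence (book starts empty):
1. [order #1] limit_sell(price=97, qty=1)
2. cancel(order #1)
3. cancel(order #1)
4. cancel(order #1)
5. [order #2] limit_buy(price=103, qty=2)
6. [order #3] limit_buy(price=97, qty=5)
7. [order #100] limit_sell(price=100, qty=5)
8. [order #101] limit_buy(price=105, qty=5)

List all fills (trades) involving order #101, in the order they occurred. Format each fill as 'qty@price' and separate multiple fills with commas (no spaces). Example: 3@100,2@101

After op 1 [order #1] limit_sell(price=97, qty=1): fills=none; bids=[-] asks=[#1:1@97]
After op 2 cancel(order #1): fills=none; bids=[-] asks=[-]
After op 3 cancel(order #1): fills=none; bids=[-] asks=[-]
After op 4 cancel(order #1): fills=none; bids=[-] asks=[-]
After op 5 [order #2] limit_buy(price=103, qty=2): fills=none; bids=[#2:2@103] asks=[-]
After op 6 [order #3] limit_buy(price=97, qty=5): fills=none; bids=[#2:2@103 #3:5@97] asks=[-]
After op 7 [order #100] limit_sell(price=100, qty=5): fills=#2x#100:2@103; bids=[#3:5@97] asks=[#100:3@100]
After op 8 [order #101] limit_buy(price=105, qty=5): fills=#101x#100:3@100; bids=[#101:2@105 #3:5@97] asks=[-]

Answer: 3@100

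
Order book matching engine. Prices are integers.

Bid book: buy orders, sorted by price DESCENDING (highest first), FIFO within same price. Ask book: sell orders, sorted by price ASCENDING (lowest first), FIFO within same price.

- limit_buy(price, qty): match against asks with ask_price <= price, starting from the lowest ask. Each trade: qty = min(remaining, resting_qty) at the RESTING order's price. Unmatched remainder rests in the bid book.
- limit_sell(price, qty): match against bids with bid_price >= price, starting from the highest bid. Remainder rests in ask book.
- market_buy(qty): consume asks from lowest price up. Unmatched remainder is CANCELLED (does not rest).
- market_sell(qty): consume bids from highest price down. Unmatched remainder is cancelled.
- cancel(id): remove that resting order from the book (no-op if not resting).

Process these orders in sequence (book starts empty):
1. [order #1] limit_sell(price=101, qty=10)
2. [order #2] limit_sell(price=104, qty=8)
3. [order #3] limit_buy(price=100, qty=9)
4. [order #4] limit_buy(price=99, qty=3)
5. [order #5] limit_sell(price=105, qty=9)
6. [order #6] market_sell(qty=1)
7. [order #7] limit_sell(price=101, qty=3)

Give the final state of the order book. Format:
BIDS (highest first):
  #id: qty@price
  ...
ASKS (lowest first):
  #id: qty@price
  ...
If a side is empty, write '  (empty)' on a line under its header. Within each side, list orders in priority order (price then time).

After op 1 [order #1] limit_sell(price=101, qty=10): fills=none; bids=[-] asks=[#1:10@101]
After op 2 [order #2] limit_sell(price=104, qty=8): fills=none; bids=[-] asks=[#1:10@101 #2:8@104]
After op 3 [order #3] limit_buy(price=100, qty=9): fills=none; bids=[#3:9@100] asks=[#1:10@101 #2:8@104]
After op 4 [order #4] limit_buy(price=99, qty=3): fills=none; bids=[#3:9@100 #4:3@99] asks=[#1:10@101 #2:8@104]
After op 5 [order #5] limit_sell(price=105, qty=9): fills=none; bids=[#3:9@100 #4:3@99] asks=[#1:10@101 #2:8@104 #5:9@105]
After op 6 [order #6] market_sell(qty=1): fills=#3x#6:1@100; bids=[#3:8@100 #4:3@99] asks=[#1:10@101 #2:8@104 #5:9@105]
After op 7 [order #7] limit_sell(price=101, qty=3): fills=none; bids=[#3:8@100 #4:3@99] asks=[#1:10@101 #7:3@101 #2:8@104 #5:9@105]

Answer: BIDS (highest first):
  #3: 8@100
  #4: 3@99
ASKS (lowest first):
  #1: 10@101
  #7: 3@101
  #2: 8@104
  #5: 9@105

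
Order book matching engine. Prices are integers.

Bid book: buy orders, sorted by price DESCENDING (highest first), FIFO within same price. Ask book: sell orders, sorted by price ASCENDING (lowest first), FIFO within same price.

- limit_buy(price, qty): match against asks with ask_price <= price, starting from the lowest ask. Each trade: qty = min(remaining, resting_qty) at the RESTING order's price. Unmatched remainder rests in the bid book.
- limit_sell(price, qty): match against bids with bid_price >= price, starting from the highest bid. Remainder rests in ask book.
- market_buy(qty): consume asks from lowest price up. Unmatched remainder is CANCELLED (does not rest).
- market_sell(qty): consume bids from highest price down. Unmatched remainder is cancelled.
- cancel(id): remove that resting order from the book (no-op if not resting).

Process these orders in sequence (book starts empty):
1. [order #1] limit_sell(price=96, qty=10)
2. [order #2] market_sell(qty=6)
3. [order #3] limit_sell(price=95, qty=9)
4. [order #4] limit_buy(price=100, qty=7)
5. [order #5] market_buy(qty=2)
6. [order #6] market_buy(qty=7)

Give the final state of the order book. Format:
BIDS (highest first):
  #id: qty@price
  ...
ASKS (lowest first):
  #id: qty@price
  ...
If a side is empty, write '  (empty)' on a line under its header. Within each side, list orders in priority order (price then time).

After op 1 [order #1] limit_sell(price=96, qty=10): fills=none; bids=[-] asks=[#1:10@96]
After op 2 [order #2] market_sell(qty=6): fills=none; bids=[-] asks=[#1:10@96]
After op 3 [order #3] limit_sell(price=95, qty=9): fills=none; bids=[-] asks=[#3:9@95 #1:10@96]
After op 4 [order #4] limit_buy(price=100, qty=7): fills=#4x#3:7@95; bids=[-] asks=[#3:2@95 #1:10@96]
After op 5 [order #5] market_buy(qty=2): fills=#5x#3:2@95; bids=[-] asks=[#1:10@96]
After op 6 [order #6] market_buy(qty=7): fills=#6x#1:7@96; bids=[-] asks=[#1:3@96]

Answer: BIDS (highest first):
  (empty)
ASKS (lowest first):
  #1: 3@96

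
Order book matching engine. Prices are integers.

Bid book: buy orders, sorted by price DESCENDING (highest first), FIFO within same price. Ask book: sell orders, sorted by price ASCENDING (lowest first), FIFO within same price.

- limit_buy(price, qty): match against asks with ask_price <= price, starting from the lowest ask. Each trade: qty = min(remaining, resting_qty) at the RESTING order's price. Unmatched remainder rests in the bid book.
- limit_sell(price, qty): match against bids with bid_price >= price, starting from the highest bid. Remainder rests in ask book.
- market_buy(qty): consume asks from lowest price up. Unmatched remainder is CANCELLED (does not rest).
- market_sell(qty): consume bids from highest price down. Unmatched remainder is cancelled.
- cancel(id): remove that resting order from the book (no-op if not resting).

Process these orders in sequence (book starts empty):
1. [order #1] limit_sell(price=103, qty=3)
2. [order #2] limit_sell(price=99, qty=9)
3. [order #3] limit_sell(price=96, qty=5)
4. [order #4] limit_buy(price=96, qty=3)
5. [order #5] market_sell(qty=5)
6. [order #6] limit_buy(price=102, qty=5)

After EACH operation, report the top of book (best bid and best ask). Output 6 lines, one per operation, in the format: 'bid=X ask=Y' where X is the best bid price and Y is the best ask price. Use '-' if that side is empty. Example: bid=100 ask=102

After op 1 [order #1] limit_sell(price=103, qty=3): fills=none; bids=[-] asks=[#1:3@103]
After op 2 [order #2] limit_sell(price=99, qty=9): fills=none; bids=[-] asks=[#2:9@99 #1:3@103]
After op 3 [order #3] limit_sell(price=96, qty=5): fills=none; bids=[-] asks=[#3:5@96 #2:9@99 #1:3@103]
After op 4 [order #4] limit_buy(price=96, qty=3): fills=#4x#3:3@96; bids=[-] asks=[#3:2@96 #2:9@99 #1:3@103]
After op 5 [order #5] market_sell(qty=5): fills=none; bids=[-] asks=[#3:2@96 #2:9@99 #1:3@103]
After op 6 [order #6] limit_buy(price=102, qty=5): fills=#6x#3:2@96 #6x#2:3@99; bids=[-] asks=[#2:6@99 #1:3@103]

Answer: bid=- ask=103
bid=- ask=99
bid=- ask=96
bid=- ask=96
bid=- ask=96
bid=- ask=99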